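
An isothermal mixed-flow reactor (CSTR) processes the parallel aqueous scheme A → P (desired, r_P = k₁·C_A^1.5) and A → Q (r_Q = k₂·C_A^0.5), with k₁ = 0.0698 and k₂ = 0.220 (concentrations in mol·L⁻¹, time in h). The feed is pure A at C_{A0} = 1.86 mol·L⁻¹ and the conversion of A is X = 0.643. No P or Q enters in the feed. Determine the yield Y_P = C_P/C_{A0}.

0.112

Exit C_A = C_{A0}(1−X) = 1.86×0.357 = 0.6640 mol·L⁻¹.
A CSTR operates uniformly at the exit composition, giving r_P = 0.03777 and r_Q = 0.1793 (each k·C_A^n at C_A = 0.6640).
Fraction of consumed A going to P: r_P/(r_P+r_Q) = 0.1740.
C_P = 0.1740·C_{A0}·X = 0.1740×1.86×0.643 = 0.208 mol·L⁻¹; Y_P = C_P/C_{A0} = 0.112.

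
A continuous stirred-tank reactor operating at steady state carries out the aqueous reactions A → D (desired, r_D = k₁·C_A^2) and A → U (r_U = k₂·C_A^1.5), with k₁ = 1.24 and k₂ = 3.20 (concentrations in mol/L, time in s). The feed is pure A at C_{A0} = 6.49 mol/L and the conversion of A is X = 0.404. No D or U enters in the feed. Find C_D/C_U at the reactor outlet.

0.762

Exit C_A = C_{A0}(1−X) = 6.49×0.596 = 3.868 mol/L.
Rates in a CSTR are evaluated at the outlet concentration: r_D = 1.24×3.868^2 = 18.55, r_U = 3.20×3.868^1.5 = 24.34.
Overall selectivity = C_D/C_U = r_Dτ/(r_Uτ) = r_D/r_U = 0.762.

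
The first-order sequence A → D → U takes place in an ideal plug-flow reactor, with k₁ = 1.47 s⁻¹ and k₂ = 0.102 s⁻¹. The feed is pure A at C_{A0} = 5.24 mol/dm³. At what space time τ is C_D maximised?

The intermediate peaks when r₁ = r₂, i.e. k₁e^(−k₁τ) = k₂e^(−k₂τ), giving τ_opt = ln(k₂/k₁)/(k₂−k₁).
= ln(0.102/1.47)/(0.102−1.47) = ln(0.06939)/-1.368 = -2.668/-1.368 = 1.95 s.

1.95 s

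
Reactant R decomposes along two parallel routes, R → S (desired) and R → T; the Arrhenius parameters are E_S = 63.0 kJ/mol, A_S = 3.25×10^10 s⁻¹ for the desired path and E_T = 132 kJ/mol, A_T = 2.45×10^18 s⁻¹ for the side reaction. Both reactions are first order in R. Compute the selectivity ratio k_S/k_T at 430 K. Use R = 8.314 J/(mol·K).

Since both paths have the same order in R, the concentration cancels and S_{S/T} = k_S/k_T = (A_S/A_T)·exp[(E_T−E_S)/(RT)].
(E_T−E_S)/(RT) = (132−63.0)×10³/(8.314×430) = 69000/3575 = 19.30.
k_S/k_T = (3.25×10^10/2.45×10^18)·exp(19.30) = 1.327×10^-8 × 2.411×10^8 = 3.20.
Since E_S < E_T, lowering the temperature improves selectivity toward S.

3.20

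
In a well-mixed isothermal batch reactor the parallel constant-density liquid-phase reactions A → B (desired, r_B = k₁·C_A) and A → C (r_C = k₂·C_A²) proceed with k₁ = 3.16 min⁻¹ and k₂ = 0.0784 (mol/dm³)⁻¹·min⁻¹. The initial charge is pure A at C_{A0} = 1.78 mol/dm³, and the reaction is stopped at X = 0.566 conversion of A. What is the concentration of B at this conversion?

C_A = C_{A0}(1−X) = 0.7725 mol/dm³.
Along a PFR/batch, dC_B/dC_A = −r_B/(r_B+r_C) = −k₁/(k₁+k₂·C_A).
Integrating from C_{A0} to C_A: C_B = (3.16/0.0784)·ln[(3.16+0.0784·1.78)/(3.16+0.0784·0.773)] = 40.31·ln(3.300/3.221) = 0.9766 mol/dm³.

0.977 mol/dm³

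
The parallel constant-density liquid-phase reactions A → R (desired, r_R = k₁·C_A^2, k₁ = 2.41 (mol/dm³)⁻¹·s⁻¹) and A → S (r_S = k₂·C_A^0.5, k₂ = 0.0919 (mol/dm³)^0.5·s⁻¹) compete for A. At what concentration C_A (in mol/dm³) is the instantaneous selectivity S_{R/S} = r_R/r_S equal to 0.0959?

S_{R/S} = (k₁/k₂)·C_A^1.5 ⇒ C_A = (S·k₂/k₁)^(1/1.5).
= (0.0959×0.0919/2.41)^(0.6667) = (0.003657)^(0.6667) = 0.0237 mol/dm³.

0.0237 mol/dm³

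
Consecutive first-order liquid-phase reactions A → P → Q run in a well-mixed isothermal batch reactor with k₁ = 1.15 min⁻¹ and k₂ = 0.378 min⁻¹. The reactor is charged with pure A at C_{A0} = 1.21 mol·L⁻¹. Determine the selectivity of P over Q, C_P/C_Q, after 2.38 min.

1.20

For first-order series with pure A initially, C_P(t) = k₁C_{A0}/(k₂−k₁)·(e^(−k₁t) − e^(−k₂t)).
e^(−k₁t) = e^(−1.15×2.38) = e^(−2.737) = 0.06476; e^(−k₂t) = e^(−0.8996) = 0.4067.
C_P = 1.15×1.21/(0.378−1.15) × (0.06476−0.4067) = (-1.802)×(-0.3420) = 0.6164 mol·L⁻¹.
C_A = C_{A0}e^(−k₁t) = 0.07836 mol·L⁻¹, so C_Q = C_{A0}−C_A−C_P = 0.5153 mol·L⁻¹; C_P/C_Q = 1.20.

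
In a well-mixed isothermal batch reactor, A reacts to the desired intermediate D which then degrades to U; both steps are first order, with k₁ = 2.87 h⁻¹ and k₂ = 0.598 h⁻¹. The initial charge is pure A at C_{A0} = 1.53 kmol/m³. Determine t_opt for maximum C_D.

0.690 h

Setting dC_D/dt = 0 gives t_opt = ln(k₂/k₁)/(k₂−k₁).
= ln(0.598/2.87)/(0.598−2.87) = ln(0.2084)/-2.272 = -1.568/-2.272 = 0.690 h.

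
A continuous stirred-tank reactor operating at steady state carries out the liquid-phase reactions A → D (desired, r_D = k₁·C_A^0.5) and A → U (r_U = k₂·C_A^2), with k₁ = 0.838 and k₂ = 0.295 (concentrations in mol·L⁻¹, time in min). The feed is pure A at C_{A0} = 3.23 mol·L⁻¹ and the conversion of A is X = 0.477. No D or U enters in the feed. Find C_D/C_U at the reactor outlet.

Exit C_A = C_{A0}(1−X) = 3.23×0.523 = 1.689 mol·L⁻¹.
A CSTR operates uniformly at the exit composition, giving r_D = 1.089 and r_U = 0.8418 (each k·C_A^n at C_A = 1.689).
Overall selectivity = C_D/C_U = r_Dτ/(r_Uτ) = r_D/r_U = 1.29.

1.29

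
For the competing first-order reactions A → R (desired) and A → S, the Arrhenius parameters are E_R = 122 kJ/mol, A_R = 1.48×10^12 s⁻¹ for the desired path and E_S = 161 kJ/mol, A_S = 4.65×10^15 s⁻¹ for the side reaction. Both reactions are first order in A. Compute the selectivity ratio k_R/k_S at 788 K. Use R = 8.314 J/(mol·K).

With equal orders, S_{R/S} = k_R/k_S = (A_R/A_S)·exp[(E_S−E_R)/(RT)].
(E_S−E_R)/(RT) = (161−122)×10³/(8.314×788) = 39000/6551 = 5.953.
k_R/k_S = (1.48×10^12/4.65×10^15)·exp(5.953) = 3.183×10^-4 × 384.9 = 0.122.
Since E_R < E_S, lowering the temperature improves selectivity toward R.

0.122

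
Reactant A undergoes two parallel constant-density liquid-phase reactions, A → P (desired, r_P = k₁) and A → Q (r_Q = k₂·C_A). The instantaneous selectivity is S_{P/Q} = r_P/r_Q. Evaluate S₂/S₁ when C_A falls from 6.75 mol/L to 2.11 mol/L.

3.20

S_{P/Q} = (k₁/k₂)·C_A⁻¹, so S₂/S₁ = (C_{A,2}/C_{A,1})⁻¹.
= 6.75/2.11 = 3.20.
Selectivity toward P rises as C_A falls — low-concentration operation is favoured.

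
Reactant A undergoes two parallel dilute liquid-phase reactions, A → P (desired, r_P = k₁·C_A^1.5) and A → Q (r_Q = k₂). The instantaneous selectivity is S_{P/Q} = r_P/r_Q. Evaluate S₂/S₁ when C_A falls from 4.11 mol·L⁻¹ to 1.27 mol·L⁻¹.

S_{P/Q} = (k₁/k₂)·C_A^1.5, so S₂/S₁ = (C_{A,2}/C_{A,1})^1.5.
= (1.27/4.11)^1.5 = (0.3090)^1.5 = 0.172.

0.172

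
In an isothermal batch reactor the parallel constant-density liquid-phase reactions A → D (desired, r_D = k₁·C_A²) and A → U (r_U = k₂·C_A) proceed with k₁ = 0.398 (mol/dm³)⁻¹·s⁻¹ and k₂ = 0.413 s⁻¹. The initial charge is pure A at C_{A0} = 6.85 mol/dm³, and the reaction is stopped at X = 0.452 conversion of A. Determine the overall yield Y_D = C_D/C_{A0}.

0.376

C_A = C_{A0}(1−X) = 3.754 mol/dm³.
Along a PFR/batch, dC_U/dC_A = −r_U/(r_D+r_U) = −k₂/(k₂+k₁·C_A).
Integrating from C_{A0} to C_A: C_U = (0.413/0.398)·ln[(0.413+0.398·6.85)/(0.413+0.398·3.75)] = 1.038·ln(3.139/1.907) = 0.5172 mol/dm³.
Then C_D = (C_{A0}−C_A) − C_U = 3.096 − 0.5172 = 2.579 mol/dm³.
Y_D = C_D/C_{A0} = 2.579/6.85 = 0.376.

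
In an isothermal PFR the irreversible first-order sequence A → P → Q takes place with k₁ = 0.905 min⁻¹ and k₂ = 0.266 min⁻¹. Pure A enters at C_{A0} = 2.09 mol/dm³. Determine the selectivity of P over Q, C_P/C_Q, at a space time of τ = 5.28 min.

Solving the coupled first-order balances gives C_P(τ) = [k₁/(k₂−k₁)]·C_{A0}·(e^(−k₁τ) − e^(−k₂τ)).
e^(−k₁τ) = e^(−0.905×5.28) = e^(−4.778) = 0.008409; e^(−k₂τ) = e^(−1.404) = 0.2455.
C_P = 0.905×2.09/(0.266−0.905) × (0.008409−0.2455) = (-2.960)×(-0.2371) = 0.7018 mol/dm³.
C_A = C_{A0}e^(−k₁τ) = 0.01758 mol/dm³, so C_Q = C_{A0}−C_A−C_P = 1.371 mol/dm³; C_P/C_Q = 0.512.

0.512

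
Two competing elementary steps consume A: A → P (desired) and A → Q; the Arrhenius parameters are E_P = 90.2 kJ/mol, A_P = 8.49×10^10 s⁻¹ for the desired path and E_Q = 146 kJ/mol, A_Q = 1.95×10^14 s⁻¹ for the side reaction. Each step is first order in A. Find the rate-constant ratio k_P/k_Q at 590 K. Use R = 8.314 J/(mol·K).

37.9

Since both paths have the same order in A, the concentration cancels and S_{P/Q} = k_P/k_Q = (A_P/A_Q)·exp[(E_Q−E_P)/(RT)].
(E_Q−E_P)/(RT) = (146−90.2)×10³/(8.314×590) = 55800/4905 = 11.38.
k_P/k_Q = (8.49×10^10/1.95×10^14)·exp(11.38) = 4.354×10^-4 × 87164 = 37.9.
Since E_P < E_Q, lowering the temperature improves selectivity toward P.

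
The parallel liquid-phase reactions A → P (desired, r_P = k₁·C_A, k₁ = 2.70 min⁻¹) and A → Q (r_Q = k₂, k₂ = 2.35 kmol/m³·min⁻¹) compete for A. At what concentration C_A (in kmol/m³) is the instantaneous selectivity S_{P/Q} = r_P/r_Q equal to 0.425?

0.370 kmol/m³

S_{P/Q} = (k₁/k₂)·C_A ⇒ C_A = S·k₂/k₁.
= 0.425×2.35/2.70 = 0.370 kmol/m³.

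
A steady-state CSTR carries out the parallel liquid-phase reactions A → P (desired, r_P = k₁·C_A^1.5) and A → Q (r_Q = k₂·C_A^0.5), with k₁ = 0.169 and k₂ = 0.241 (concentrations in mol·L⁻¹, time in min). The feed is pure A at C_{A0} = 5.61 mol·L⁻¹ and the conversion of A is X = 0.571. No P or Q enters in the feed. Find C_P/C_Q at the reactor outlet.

Exit C_A = C_{A0}(1−X) = 5.61×0.429 = 2.407 mol·L⁻¹.
In a CSTR the entire volume is at exit conditions, so r_P = 0.169×2.407^1.5 = 0.6310 and r_Q = 0.241×2.407^0.5 = 0.3739.
Overall selectivity = C_P/C_Q = r_Pτ/(r_Qτ) = r_P/r_Q = 1.69.

1.69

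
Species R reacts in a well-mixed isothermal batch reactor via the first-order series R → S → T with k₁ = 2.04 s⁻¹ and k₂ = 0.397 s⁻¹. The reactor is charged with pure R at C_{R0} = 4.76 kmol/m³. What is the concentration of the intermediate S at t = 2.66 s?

The intermediate concentration in a first-order A→B→C sequence is C_S = k₁C_{R0}(e^(−k₁t) − e^(−k₂t))/(k₂−k₁).
e^(−k₁t) = e^(−2.04×2.66) = e^(−5.426) = 0.004399; e^(−k₂t) = e^(−1.056) = 0.3478.
C_S = 2.04×4.76/(0.397−2.04) × (0.004399−0.3478) = (-5.910)×(-0.3434) = 2.030 kmol/m³.

2.03 kmol/m³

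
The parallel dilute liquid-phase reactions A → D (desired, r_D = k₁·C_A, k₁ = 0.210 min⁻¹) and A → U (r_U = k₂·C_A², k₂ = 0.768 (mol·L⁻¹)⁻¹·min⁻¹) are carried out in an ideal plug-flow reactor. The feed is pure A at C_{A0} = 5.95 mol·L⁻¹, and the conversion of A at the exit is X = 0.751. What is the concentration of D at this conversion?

C_A = C_{A0}(1−X) = 1.482 mol·L⁻¹.
Along a PFR/batch, dC_D/dC_A = −r_D/(r_D+r_U) = −k₁/(k₁+k₂·C_A).
Integrating from C_{A0} to C_A: C_D = (0.210/0.768)·ln[(0.210+0.768·5.95)/(0.210+0.768·1.48)] = 0.2734·ln(4.780/1.348) = 0.3461 mol·L⁻¹.

0.346 mol·L⁻¹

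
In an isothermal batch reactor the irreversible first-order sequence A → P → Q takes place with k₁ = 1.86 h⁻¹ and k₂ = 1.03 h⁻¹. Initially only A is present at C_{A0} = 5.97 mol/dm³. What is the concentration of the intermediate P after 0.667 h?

Solving the coupled first-order balances gives C_P(t) = [k₁/(k₂−k₁)]·C_{A0}·(e^(−k₁t) − e^(−k₂t)).
e^(−k₁t) = e^(−1.86×0.667) = e^(−1.241) = 0.2892; e^(−k₂t) = e^(−0.6870) = 0.5031.
C_P = 1.86×5.97/(1.03−1.86) × (0.2892−0.5031) = (-13.38)×(-0.2139) = 2.861 mol/dm³.

2.86 mol/dm³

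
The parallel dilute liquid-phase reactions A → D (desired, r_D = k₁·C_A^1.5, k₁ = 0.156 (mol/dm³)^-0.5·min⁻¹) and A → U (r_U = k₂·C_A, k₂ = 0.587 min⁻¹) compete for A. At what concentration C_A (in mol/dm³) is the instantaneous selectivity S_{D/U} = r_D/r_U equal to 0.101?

0.144 mol/dm³

S_{D/U} = (k₁/k₂)·C_A^0.5 ⇒ C_A = (S·k₂/k₁)^(2).
= (0.101×0.587/0.156)^(2) = (0.3800)^(2) = 0.144 mol/dm³.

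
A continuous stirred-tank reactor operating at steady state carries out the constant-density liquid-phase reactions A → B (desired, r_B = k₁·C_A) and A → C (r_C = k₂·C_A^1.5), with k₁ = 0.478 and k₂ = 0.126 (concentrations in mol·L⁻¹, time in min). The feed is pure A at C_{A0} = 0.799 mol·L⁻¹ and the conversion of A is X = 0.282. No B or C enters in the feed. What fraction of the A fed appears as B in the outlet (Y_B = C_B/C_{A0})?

Exit C_A = C_{A0}(1−X) = 0.799×0.718 = 0.5737 mol·L⁻¹.
In a CSTR the entire volume is at exit conditions, so r_B = 0.478×0.5737 = 0.2742 and r_C = 0.126×0.5737^1.5 = 0.05475.
Fraction of consumed A going to B: r_B/(r_B+r_C) = 0.8336.
C_B = 0.8336·C_{A0}·X = 0.8336×0.799×0.282 = 0.188 mol·L⁻¹; Y_B = C_B/C_{A0} = 0.235.

0.235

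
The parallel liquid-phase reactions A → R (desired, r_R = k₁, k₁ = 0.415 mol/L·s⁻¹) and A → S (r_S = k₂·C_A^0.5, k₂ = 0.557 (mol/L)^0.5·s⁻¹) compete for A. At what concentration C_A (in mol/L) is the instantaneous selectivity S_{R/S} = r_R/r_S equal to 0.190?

15.4 mol/L

S_{R/S} = (k₁/k₂)·C_A^-0.5 ⇒ C_A = (S·k₂/k₁)^(-2).
= (0.190×0.557/0.415)^(-2) = (0.2550)^(-2) = 15.4 mol/L.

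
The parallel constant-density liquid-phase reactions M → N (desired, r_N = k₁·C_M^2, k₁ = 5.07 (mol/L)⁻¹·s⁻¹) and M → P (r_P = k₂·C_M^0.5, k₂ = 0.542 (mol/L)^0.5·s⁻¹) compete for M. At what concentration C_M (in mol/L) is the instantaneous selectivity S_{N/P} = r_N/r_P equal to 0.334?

S_{N/P} = (k₁/k₂)·C_M^1.5 ⇒ C_M = (S·k₂/k₁)^(1/1.5).
= (0.334×0.542/5.07)^(0.6667) = (0.03571)^(0.6667) = 0.108 mol/L.

0.108 mol/L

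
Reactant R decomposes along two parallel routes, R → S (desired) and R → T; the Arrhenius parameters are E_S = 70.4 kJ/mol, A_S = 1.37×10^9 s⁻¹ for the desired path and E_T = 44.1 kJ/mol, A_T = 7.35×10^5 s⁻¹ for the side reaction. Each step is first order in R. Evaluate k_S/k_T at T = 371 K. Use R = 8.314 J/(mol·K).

0.369

With equal orders, S_{S/T} = k_S/k_T = (A_S/A_T)·exp[(E_T−E_S)/(RT)].
(E_T−E_S)/(RT) = (44.1−70.4)×10³/(8.314×371) = -26300/3084 = -8.527.
k_S/k_T = (1.37×10^9/7.35×10^5)·exp(-8.527) = 1864 × 1.981×10^-4 = 0.369.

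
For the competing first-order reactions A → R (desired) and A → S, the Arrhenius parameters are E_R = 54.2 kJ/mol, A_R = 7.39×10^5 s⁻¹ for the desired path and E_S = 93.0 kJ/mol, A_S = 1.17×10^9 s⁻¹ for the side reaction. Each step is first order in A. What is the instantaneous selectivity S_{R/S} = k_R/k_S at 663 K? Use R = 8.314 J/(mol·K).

0.720

With equal orders, S_{R/S} = k_R/k_S = (A_R/A_S)·exp[(E_S−E_R)/(RT)].
(E_S−E_R)/(RT) = (93.0−54.2)×10³/(8.314×663) = 38800/5512 = 7.039.
k_R/k_S = (7.39×10^5/1.17×10^9)·exp(7.039) = 6.316×10^-4 × 1140 = 0.720.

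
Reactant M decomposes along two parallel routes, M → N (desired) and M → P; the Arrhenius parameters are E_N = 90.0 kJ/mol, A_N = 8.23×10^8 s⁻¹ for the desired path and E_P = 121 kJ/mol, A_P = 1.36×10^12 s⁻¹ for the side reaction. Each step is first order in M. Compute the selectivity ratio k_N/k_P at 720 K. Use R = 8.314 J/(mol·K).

0.107

k_N/k_P = (A_N/A_P)·exp[−(E_N−E_P)/(RT)] = (A_N/A_P)·exp[(E_P−E_N)/(RT)].
(E_P−E_N)/(RT) = (121−90.0)×10³/(8.314×720) = 31000/5986 = 5.179.
k_N/k_P = (8.23×10^8/1.36×10^12)·exp(5.179) = 6.051×10^-4 × 177.4 = 0.107.
Since E_N < E_P, lowering the temperature improves selectivity toward N.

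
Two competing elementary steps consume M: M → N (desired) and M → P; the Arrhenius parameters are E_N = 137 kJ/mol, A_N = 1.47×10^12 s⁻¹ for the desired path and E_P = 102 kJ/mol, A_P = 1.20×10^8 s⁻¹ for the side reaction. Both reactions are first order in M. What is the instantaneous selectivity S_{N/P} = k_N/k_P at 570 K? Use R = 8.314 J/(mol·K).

7.60

Since both paths have the same order in M, the concentration cancels and S_{N/P} = k_N/k_P = (A_N/A_P)·exp[(E_P−E_N)/(RT)].
(E_P−E_N)/(RT) = (102−137)×10³/(8.314×570) = -35000/4739 = -7.386.
k_N/k_P = (1.47×10^12/1.20×10^8)·exp(-7.386) = 12250 × 6.201×10^-4 = 7.60.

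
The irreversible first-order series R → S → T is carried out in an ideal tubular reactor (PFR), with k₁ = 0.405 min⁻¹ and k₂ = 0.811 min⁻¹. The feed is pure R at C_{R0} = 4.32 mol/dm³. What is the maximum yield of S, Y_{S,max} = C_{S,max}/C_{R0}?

For a first-order series the maximum intermediate yield is C_{S,max}/C_{R0} = (k₁/k₂)^[k₂/(k₂−k₁)].
= (0.405/0.811)^(0.811/(0.811−0.405)) = (0.4994)^(1.998) = 0.2498.

0.250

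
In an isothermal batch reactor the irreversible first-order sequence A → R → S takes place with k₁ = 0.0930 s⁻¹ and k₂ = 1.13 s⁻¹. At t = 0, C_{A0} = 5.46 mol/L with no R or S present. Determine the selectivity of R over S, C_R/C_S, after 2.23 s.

Solving the coupled first-order balances gives C_R(t) = [k₁/(k₂−k₁)]·C_{A0}·(e^(−k₁t) − e^(−k₂t)).
e^(−k₁t) = e^(−0.0930×2.23) = e^(−0.2074) = 0.8127; e^(−k₂t) = e^(−2.520) = 0.08047.
C_R = 0.0930×5.46/(1.13−0.0930) × (0.8127−0.08047) = 0.4897×0.7322 = 0.3585 mol/L.
C_A = C_{A0}e^(−k₁t) = 4.437 mol/L, so C_S = C_{A0}−C_A−C_R = 0.6641 mol/L; C_R/C_S = 0.540.

0.540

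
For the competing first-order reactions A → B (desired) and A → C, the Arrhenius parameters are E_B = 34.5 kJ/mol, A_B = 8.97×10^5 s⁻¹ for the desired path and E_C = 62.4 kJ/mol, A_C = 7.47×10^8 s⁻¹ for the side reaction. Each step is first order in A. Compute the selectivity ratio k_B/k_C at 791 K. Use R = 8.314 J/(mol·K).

0.0836

k_B/k_C = (A_B/A_C)·exp[−(E_B−E_C)/(RT)] = (A_B/A_C)·exp[(E_C−E_B)/(RT)].
(E_C−E_B)/(RT) = (62.4−34.5)×10³/(8.314×791) = 27900/6576 = 4.242.
k_B/k_C = (8.97×10^5/7.47×10^8)·exp(4.242) = 0.001201 × 69.58 = 0.0836.
Since E_B < E_C, lowering the temperature improves selectivity toward B.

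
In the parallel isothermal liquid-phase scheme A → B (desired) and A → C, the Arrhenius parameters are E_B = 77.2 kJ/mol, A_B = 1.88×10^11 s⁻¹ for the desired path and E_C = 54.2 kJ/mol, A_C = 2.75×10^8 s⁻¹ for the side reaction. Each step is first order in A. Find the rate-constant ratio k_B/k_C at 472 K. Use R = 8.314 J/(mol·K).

k_B/k_C = (A_B/A_C)·exp[−(E_B−E_C)/(RT)] = (A_B/A_C)·exp[(E_C−E_B)/(RT)].
(E_C−E_B)/(RT) = (54.2−77.2)×10³/(8.314×472) = -23000/3924 = -5.861.
k_B/k_C = (1.88×10^11/2.75×10^8)·exp(-5.861) = 683.6 × 0.002848 = 1.95.
Since E_B > E_C, raising the temperature improves selectivity toward B.

1.95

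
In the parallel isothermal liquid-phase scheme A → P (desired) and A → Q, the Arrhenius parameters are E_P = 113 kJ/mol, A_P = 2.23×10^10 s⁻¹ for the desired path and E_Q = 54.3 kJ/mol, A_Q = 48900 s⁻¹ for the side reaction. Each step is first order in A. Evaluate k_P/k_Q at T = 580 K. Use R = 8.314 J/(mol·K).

k_P/k_Q = (A_P/A_Q)·exp[−(E_P−E_Q)/(RT)] = (A_P/A_Q)·exp[(E_Q−E_P)/(RT)].
(E_Q−E_P)/(RT) = (54.3−113)×10³/(8.314×580) = -58700/4822 = -12.17.
k_P/k_Q = (2.23×10^10/48900)·exp(-12.17) = 4.560×10^5 × 5.168×10^-6 = 2.36.
Since E_P > E_Q, raising the temperature improves selectivity toward P.

2.36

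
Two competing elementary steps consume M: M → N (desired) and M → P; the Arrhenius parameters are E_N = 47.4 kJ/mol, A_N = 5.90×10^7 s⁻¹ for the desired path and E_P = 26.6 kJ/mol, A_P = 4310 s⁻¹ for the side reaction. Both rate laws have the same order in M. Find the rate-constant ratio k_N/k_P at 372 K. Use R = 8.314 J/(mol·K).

16.4

k_N/k_P = (A_N/A_P)·exp[−(E_N−E_P)/(RT)] = (A_N/A_P)·exp[(E_P−E_N)/(RT)].
(E_P−E_N)/(RT) = (26.6−47.4)×10³/(8.314×372) = -20800/3093 = -6.725.
k_N/k_P = (5.90×10^7/4310)·exp(-6.725) = 13689 × 0.001200 = 16.4.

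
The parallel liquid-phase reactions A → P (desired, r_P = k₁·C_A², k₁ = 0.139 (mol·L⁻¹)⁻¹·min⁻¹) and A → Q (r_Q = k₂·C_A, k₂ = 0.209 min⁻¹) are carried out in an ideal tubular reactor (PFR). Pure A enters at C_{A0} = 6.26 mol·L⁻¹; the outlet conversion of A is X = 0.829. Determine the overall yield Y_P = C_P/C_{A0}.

C_A = C_{A0}(1−X) = 1.070 mol·L⁻¹.
Along a PFR/batch, dC_Q/dC_A = −r_Q/(r_P+r_Q) = −k₂/(k₂+k₁·C_A).
Integrating from C_{A0} to C_A: C_Q = (0.209/0.139)·ln[(0.209+0.139·6.26)/(0.209+0.139·1.07)] = 1.504·ln(1.079/0.3578) = 1.660 mol·L⁻¹.
Then C_P = (C_{A0}−C_A) − C_Q = 5.190 − 1.660 = 3.530 mol·L⁻¹.
Y_P = C_P/C_{A0} = 3.530/6.26 = 0.564.

0.564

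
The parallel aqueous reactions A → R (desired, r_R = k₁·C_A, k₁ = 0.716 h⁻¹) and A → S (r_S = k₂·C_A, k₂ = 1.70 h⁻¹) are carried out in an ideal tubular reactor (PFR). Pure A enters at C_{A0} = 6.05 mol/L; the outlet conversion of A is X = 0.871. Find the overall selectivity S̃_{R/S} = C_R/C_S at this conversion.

C_A = C_{A0}(1−X) = 0.7804 mol/L.
Both paths are first order in A, so the instantaneous fraction to R is constant: dC_R/d(−C_A) = k₁/(k₁+k₂) = 0.2964.
C_R = 0.2964·(C_{A0}−C_A) = 0.2964×5.270 = 1.56 mol/L.
C_S = (C_{A0}−C_A)−C_R = 3.708 mol/L; S̃_{R/S} = 1.562/3.708 = 0.421.

0.421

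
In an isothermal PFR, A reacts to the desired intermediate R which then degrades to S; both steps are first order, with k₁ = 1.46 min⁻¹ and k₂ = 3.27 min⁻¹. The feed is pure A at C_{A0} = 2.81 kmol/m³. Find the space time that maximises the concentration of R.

Setting dC_R/dτ = 0 gives τ_opt = ln(k₂/k₁)/(k₂−k₁).
= ln(3.27/1.46)/(3.27−1.46) = ln(2.240)/1.810 = 0.8064/1.810 = 0.445 min.

0.445 min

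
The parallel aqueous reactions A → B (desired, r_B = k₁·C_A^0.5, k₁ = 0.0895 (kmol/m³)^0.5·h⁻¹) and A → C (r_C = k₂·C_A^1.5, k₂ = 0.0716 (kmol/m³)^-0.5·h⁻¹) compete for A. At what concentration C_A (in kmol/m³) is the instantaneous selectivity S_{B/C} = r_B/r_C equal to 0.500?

S_{B/C} = (k₁/k₂)·C_A⁻¹ ⇒ C_A = (S·k₂/k₁)^(-1).
= (0.500×0.0716/0.0895)^(-1) = (0.4000)^(-1) = 2.50 kmol/m³.

2.50 kmol/m³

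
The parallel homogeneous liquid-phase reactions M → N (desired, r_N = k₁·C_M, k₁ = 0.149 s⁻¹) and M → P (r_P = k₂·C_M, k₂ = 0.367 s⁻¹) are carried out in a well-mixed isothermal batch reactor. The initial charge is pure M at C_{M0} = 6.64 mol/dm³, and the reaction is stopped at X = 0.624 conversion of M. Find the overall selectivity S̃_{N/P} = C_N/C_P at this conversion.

0.406

C_M = C_{M0}(1−X) = 2.497 mol/dm³.
Both paths are first order in M, so the instantaneous fraction to N is constant: dC_N/d(−C_M) = k₁/(k₁+k₂) = 0.2888.
C_N = 0.2888·(C_{M0}−C_M) = 0.2888×4.143 = 1.20 mol/dm³.
C_P = (C_{M0}−C_M)−C_N = 2.947 mol/dm³; S̃_{N/P} = 1.196/2.947 = 0.406.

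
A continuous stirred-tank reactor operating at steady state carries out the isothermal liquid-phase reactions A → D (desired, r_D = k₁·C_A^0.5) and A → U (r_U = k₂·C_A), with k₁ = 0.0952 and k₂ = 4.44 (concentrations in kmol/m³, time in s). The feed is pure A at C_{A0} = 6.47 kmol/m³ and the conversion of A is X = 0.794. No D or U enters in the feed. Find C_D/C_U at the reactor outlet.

0.0186

Exit C_A = C_{A0}(1−X) = 6.47×0.206 = 1.333 kmol/m³.
A CSTR operates uniformly at the exit composition, giving r_D = 0.1099 and r_U = 5.918 (each k·C_A^n at C_A = 1.333).
Overall selectivity = C_D/C_U = r_Dτ/(r_Uτ) = r_D/r_U = 0.0186.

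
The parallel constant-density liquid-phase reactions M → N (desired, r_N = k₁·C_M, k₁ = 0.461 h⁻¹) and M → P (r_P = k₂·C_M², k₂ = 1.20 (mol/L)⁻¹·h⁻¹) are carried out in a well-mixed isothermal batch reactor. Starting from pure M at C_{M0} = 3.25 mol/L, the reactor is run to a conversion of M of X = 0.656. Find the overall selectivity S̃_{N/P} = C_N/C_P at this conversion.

C_M = C_{M0}(1−X) = 1.118 mol/L.
Along a PFR/batch, dC_N/dC_M = −r_N/(r_N+r_P) = −k₁/(k₁+k₂·C_M).
Integrating from C_{M0} to C_M: C_N = (0.461/1.20)·ln[(0.461+1.20·3.25)/(0.461+1.20·1.12)] = 0.3842·ln(4.361/1.803) = 0.3394 mol/L.
C_P = (C_{M0}−C_M)−C_N = 1.793 mol/L; S̃_{N/P} = 0.3394/1.793 = 0.189.

0.189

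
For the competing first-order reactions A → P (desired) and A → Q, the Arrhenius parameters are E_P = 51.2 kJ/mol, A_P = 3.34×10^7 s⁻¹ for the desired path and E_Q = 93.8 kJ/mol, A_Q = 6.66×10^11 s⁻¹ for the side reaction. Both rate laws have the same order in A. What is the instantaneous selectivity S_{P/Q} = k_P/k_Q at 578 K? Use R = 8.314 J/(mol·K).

Since both paths have the same order in A, the concentration cancels and S_{P/Q} = k_P/k_Q = (A_P/A_Q)·exp[(E_Q−E_P)/(RT)].
(E_Q−E_P)/(RT) = (93.8−51.2)×10³/(8.314×578) = 42600/4805 = 8.865.
k_P/k_Q = (3.34×10^7/6.66×10^11)·exp(8.865) = 5.015×10^-5 × 7079 = 0.355.
Since E_P < E_Q, lowering the temperature improves selectivity toward P.

0.355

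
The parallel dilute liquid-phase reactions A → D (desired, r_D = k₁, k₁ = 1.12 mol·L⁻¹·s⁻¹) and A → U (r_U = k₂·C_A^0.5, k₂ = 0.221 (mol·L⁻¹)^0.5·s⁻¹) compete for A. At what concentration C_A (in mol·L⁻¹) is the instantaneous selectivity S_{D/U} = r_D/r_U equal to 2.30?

4.86 mol·L⁻¹

S_{D/U} = (k₁/k₂)·C_A^-0.5 ⇒ C_A = (S·k₂/k₁)^(-2).
= (2.30×0.221/1.12)^(-2) = (0.4538)^(-2) = 4.86 mol·L⁻¹.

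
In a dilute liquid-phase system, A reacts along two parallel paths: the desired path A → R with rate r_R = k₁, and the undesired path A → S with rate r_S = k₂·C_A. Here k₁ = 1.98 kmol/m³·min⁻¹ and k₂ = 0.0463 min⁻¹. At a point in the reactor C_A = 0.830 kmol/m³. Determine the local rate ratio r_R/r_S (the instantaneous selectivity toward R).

51.5

S_{R/S} = r_R/r_S = (k₁)/(k₂·C_A) = (k₁/k₂)·C_A⁻¹.
= (1.98) / (0.0463×0.8300) = 1.980/0.03843 = 51.5.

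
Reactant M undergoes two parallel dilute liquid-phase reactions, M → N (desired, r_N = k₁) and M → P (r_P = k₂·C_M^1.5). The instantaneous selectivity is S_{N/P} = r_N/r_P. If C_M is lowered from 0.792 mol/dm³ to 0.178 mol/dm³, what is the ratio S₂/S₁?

9.39

S_{N/P} = (k₁/k₂)·C_M^-1.5, so S₂/S₁ = (C_{M,2}/C_{M,1})^-1.5.
= (0.178/0.792)^(-1.5) = (0.2247)^(-1.5) = 9.39.
Selectivity toward N rises as C_M falls — low-concentration operation is favoured.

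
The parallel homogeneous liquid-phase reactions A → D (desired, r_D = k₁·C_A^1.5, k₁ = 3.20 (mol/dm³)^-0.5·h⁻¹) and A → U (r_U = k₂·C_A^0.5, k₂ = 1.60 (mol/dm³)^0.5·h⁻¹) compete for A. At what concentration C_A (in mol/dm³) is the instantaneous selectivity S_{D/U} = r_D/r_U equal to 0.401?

0.201 mol/dm³

S_{D/U} = (k₁/k₂)·C_A ⇒ C_A = S·k₂/k₁.
= 0.401×1.60/3.20 = 0.201 mol/dm³.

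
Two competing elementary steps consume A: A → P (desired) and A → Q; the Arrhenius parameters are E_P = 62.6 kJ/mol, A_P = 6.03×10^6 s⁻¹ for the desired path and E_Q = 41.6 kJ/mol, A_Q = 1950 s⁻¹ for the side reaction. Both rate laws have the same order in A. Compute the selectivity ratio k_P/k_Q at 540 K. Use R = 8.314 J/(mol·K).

28.8

Since both paths have the same order in A, the concentration cancels and S_{P/Q} = k_P/k_Q = (A_P/A_Q)·exp[(E_Q−E_P)/(RT)].
(E_Q−E_P)/(RT) = (41.6−62.6)×10³/(8.314×540) = -21000/4490 = -4.678.
k_P/k_Q = (6.03×10^6/1950)·exp(-4.678) = 3092 × 0.009302 = 28.8.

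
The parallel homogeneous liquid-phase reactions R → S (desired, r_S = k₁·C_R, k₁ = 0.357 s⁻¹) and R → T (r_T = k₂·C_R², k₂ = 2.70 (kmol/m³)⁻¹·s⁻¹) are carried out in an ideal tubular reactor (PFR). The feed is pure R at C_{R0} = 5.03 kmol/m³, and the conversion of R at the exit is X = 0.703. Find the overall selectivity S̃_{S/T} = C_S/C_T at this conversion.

0.0451

C_R = C_{R0}(1−X) = 1.494 kmol/m³.
Along a PFR/batch, dC_S/dC_R = −r_S/(r_S+r_T) = −k₁/(k₁+k₂·C_R).
Integrating from C_{R0} to C_R: C_S = (0.357/2.70)·ln[(0.357+2.70·5.03)/(0.357+2.70·1.49)] = 0.1322·ln(13.94/4.391) = 0.1527 kmol/m³.
C_T = (C_{R0}−C_R)−C_S = 3.383 kmol/m³; S̃_{S/T} = 0.1527/3.383 = 0.0451.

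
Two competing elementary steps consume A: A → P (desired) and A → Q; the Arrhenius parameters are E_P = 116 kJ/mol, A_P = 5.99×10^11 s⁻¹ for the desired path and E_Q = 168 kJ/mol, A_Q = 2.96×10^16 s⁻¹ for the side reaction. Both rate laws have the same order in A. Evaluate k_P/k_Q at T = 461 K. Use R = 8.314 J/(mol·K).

15.8

With equal orders, S_{P/Q} = k_P/k_Q = (A_P/A_Q)·exp[(E_Q−E_P)/(RT)].
(E_Q−E_P)/(RT) = (168−116)×10³/(8.314×461) = 52000/3833 = 13.57.
k_P/k_Q = (5.99×10^11/2.96×10^16)·exp(13.57) = 2.024×10^-5 × 7.802×10^5 = 15.8.
Since E_P < E_Q, lowering the temperature improves selectivity toward P.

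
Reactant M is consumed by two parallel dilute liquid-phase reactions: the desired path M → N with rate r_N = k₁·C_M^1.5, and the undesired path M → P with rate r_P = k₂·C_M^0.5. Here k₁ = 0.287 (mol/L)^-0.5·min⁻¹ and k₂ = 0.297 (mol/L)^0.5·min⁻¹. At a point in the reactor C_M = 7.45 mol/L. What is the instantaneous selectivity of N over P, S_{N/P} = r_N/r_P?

7.20

S_{N/P} = r_N/r_P = (k₁·C_M^1.5)/(k₂·C_M^0.5) = (k₁/k₂)·C_M.
= (0.287×7.450^1.5) / (0.297×7.450^0.5) = 5.836/0.8107 = 7.20.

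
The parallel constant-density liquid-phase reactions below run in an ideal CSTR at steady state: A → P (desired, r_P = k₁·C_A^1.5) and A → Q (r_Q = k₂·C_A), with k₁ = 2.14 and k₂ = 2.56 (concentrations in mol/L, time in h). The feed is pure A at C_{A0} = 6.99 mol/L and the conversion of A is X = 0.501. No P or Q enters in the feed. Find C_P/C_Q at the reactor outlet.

1.56

Exit C_A = C_{A0}(1−X) = 6.99×0.499 = 3.488 mol/L.
In a CSTR the entire volume is at exit conditions, so r_P = 2.14×3.488^1.5 = 13.94 and r_Q = 2.56×3.488 = 8.929.
Overall selectivity = C_P/C_Q = r_Pτ/(r_Qτ) = r_P/r_Q = 1.56.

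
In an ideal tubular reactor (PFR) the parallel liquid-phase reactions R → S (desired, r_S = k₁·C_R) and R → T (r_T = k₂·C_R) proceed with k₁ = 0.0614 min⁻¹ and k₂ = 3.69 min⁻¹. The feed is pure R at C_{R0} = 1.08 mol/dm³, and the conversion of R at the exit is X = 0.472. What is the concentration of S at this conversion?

C_R = C_{R0}(1−X) = 0.5702 mol/dm³.
Both paths are first order in R, so the instantaneous fraction to S is constant: dC_S/d(−C_R) = k₁/(k₁+k₂) = 0.01637.
C_S = 0.01637·(C_{R0}−C_R) = 0.01637×0.5098 = 0.00834 mol/dm³.

0.00834 mol/dm³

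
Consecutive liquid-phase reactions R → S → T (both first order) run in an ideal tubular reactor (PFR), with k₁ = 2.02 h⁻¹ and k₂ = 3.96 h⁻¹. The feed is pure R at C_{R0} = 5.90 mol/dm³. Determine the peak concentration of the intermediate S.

1.49 mol/dm³

For a first-order series the maximum intermediate yield is C_{S,max}/C_{R0} = (k₁/k₂)^[k₂/(k₂−k₁)].
= (2.02/3.96)^(3.96/(3.96−2.02)) = (0.5101)^(2.041) = 0.2531.
C_{S,max} = 0.2531×5.90 = 1.49 mol/dm³.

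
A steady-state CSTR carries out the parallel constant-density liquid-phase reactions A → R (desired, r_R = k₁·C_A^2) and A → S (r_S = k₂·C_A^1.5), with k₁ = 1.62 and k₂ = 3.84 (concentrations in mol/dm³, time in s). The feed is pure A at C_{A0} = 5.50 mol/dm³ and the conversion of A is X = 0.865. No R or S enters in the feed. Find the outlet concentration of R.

Exit C_A = C_{A0}(1−X) = 5.50×0.135 = 0.7425 mol/dm³.
A CSTR operates uniformly at the exit composition, giving r_R = 0.8931 and r_S = 2.457 (each k·C_A^n at C_A = 0.7425).
Fraction of consumed A going to R: r_R/(r_R+r_S) = 0.2666.
C_R = 0.2666·C_{A0}·X = 0.2666×5.50×0.865 = 1.27 mol/dm³.

1.27 mol/dm³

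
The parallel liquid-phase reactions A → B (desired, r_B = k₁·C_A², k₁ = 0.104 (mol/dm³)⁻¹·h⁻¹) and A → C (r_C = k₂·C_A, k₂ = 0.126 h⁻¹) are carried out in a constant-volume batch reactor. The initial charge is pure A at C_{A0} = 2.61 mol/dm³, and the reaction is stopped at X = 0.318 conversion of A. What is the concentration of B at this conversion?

C_A = C_{A0}(1−X) = 1.780 mol/dm³.
Along a PFR/batch, dC_C/dC_A = −r_C/(r_B+r_C) = −k₂/(k₂+k₁·C_A).
Integrating from C_{A0} to C_A: C_C = (0.126/0.104)·ln[(0.126+0.104·2.61)/(0.126+0.104·1.78)] = 1.212·ln(0.3974/0.3111) = 0.2967 mol/dm³.
Then C_B = (C_{A0}−C_A) − C_C = 0.8300 − 0.2967 = 0.5333 mol/dm³.

0.533 mol/dm³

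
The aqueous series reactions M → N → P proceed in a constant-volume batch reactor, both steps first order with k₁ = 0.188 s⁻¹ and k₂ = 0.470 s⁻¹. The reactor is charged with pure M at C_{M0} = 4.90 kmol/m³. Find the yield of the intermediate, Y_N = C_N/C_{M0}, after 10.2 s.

The intermediate concentration in a first-order A→B→C sequence is C_N = k₁C_{M0}(e^(−k₁t) − e^(−k₂t))/(k₂−k₁).
e^(−k₁t) = e^(−0.188×10.2) = e^(−1.918) = 0.1470; e^(−k₂t) = e^(−4.794) = 0.008279.
C_N = 0.188×4.90/(0.470−0.188) × (0.1470−0.008279) = 3.267×0.1387 = 0.4530 kmol/m³.
Y_N = C_N/C_{M0} = 0.4530/4.90 = 0.0925.

0.0925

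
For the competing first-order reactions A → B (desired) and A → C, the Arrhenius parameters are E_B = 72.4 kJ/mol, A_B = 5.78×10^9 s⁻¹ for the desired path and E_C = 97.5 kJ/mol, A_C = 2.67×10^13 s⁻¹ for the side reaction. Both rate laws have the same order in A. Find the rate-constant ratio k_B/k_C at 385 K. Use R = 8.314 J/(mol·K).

Since both paths have the same order in A, the concentration cancels and S_{B/C} = k_B/k_C = (A_B/A_C)·exp[(E_C−E_B)/(RT)].
(E_C−E_B)/(RT) = (97.5−72.4)×10³/(8.314×385) = 25100/3201 = 7.842.
k_B/k_C = (5.78×10^9/2.67×10^13)·exp(7.842) = 2.165×10^-4 × 2544 = 0.551.

0.551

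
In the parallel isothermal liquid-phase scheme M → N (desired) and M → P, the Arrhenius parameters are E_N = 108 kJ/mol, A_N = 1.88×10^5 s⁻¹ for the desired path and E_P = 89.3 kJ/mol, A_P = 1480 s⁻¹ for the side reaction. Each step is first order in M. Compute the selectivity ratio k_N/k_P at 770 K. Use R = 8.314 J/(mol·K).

Since both paths have the same order in M, the concentration cancels and S_{N/P} = k_N/k_P = (A_N/A_P)·exp[(E_P−E_N)/(RT)].
(E_P−E_N)/(RT) = (89.3−108)×10³/(8.314×770) = -18700/6402 = -2.921.
k_N/k_P = (1.88×10^5/1480)·exp(-2.921) = 127.0 × 0.05388 = 6.84.

6.84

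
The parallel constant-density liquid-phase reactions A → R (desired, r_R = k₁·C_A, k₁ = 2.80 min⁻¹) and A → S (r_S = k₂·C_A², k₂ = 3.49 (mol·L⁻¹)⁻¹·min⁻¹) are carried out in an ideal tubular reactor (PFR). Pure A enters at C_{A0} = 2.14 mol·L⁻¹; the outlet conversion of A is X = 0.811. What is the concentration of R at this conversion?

0.715 mol·L⁻¹

C_A = C_{A0}(1−X) = 0.4045 mol·L⁻¹.
Along a PFR/batch, dC_R/dC_A = −r_R/(r_R+r_S) = −k₁/(k₁+k₂·C_A).
Integrating from C_{A0} to C_A: C_R = (2.80/3.49)·ln[(2.80+3.49·2.14)/(2.80+3.49·0.404)] = 0.8023·ln(10.27/4.212) = 0.7150 mol·L⁻¹.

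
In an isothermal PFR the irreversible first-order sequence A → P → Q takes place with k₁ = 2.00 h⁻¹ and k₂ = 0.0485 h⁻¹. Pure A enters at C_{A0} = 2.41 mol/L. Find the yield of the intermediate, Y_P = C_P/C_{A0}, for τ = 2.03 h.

0.911

The intermediate concentration in a first-order A→B→C sequence is C_P = k₁C_{A0}(e^(−k₁τ) − e^(−k₂τ))/(k₂−k₁).
e^(−k₁τ) = e^(−2.00×2.03) = e^(−4.060) = 0.01725; e^(−k₂τ) = e^(−0.09845) = 0.9062.
C_P = 2.00×2.41/(0.0485−2.00) × (0.01725−0.9062) = (-2.470)×(-0.8890) = 2.196 mol/L.
Y_P = C_P/C_{A0} = 2.196/2.41 = 0.911.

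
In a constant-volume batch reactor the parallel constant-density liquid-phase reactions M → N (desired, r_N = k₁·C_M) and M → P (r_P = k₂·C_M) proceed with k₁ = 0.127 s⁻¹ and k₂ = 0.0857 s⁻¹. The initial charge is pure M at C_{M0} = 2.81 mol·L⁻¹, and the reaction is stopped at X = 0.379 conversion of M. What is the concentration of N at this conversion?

C_M = C_{M0}(1−X) = 1.745 mol·L⁻¹.
Both paths are first order in M, so the instantaneous fraction to N is constant: dC_N/d(−C_M) = k₁/(k₁+k₂) = 0.5971.
C_N = 0.5971·(C_{M0}−C_M) = 0.5971×1.065 = 0.636 mol·L⁻¹.

0.636 mol·L⁻¹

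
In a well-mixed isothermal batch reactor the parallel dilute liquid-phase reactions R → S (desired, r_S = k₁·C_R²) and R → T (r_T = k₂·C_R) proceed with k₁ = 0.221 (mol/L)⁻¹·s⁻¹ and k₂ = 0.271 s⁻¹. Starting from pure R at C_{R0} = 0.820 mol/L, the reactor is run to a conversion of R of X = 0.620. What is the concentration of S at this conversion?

C_R = C_{R0}(1−X) = 0.3116 mol/L.
Along a PFR/batch, dC_T/dC_R = −r_T/(r_S+r_T) = −k₂/(k₂+k₁·C_R).
Integrating from C_{R0} to C_R: C_T = (0.271/0.221)·ln[(0.271+0.221·0.820)/(0.271+0.221·0.312)] = 1.226·ln(0.4522/0.3399) = 0.3502 mol/L.
Then C_S = (C_{R0}−C_R) − C_T = 0.5084 − 0.3502 = 0.1582 mol/L.

0.158 mol/L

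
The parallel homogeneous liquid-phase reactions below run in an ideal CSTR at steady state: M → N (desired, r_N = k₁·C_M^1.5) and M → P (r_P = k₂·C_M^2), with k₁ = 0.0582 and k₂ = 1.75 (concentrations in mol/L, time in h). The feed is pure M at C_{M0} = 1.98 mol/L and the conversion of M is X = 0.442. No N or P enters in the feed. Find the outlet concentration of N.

Exit C_M = C_{M0}(1−X) = 1.98×0.558 = 1.105 mol/L.
In a CSTR the entire volume is at exit conditions, so r_N = 0.0582×1.105^1.5 = 0.06759 and r_P = 1.75×1.105^2 = 2.136.
Fraction of consumed M going to N: r_N/(r_N+r_P) = 0.03067.
C_N = 0.03067·C_{M0}·X = 0.03067×1.98×0.442 = 0.0268 mol/L.

0.0268 mol/L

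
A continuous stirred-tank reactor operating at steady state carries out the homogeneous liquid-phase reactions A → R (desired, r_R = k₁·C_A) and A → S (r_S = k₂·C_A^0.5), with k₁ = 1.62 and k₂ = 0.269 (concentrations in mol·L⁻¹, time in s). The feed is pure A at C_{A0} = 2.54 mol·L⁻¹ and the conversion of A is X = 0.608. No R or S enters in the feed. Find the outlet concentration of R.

Exit C_A = C_{A0}(1−X) = 2.54×0.392 = 0.9957 mol·L⁻¹.
Rates in a CSTR are evaluated at the outlet concentration: r_R = 1.62×0.9957 = 1.613, r_S = 0.269×0.9957^0.5 = 0.2684.
Fraction of consumed A going to R: r_R/(r_R+r_S) = 0.8573.
C_R = 0.8573·C_{A0}·X = 0.8573×2.54×0.608 = 1.32 mol·L⁻¹.

1.32 mol·L⁻¹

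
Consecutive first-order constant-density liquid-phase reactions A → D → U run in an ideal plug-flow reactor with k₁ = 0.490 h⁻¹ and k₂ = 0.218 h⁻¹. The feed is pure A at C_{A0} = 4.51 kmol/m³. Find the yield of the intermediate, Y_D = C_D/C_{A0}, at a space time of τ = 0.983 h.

0.341

The intermediate concentration in a first-order A→B→C sequence is C_D = k₁C_{A0}(e^(−k₁τ) − e^(−k₂τ))/(k₂−k₁).
e^(−k₁τ) = e^(−0.490×0.983) = e^(−0.4817) = 0.6178; e^(−k₂τ) = e^(−0.2143) = 0.8071.
C_D = 0.490×4.51/(0.218−0.490) × (0.6178−0.8071) = (-8.125)×(-0.1894) = 1.538 kmol/m³.
Y_D = C_D/C_{A0} = 1.538/4.51 = 0.341.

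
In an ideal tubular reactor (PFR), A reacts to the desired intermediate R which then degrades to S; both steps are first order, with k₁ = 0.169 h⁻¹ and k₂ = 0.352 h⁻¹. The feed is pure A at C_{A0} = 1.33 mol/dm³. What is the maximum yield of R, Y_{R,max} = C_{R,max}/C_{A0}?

0.244

Evaluating C_R at τ_opt = ln(k₂/k₁)/(k₂−k₁) gives C_{R,max}/C_{A0} = (k₁/k₂)^[k₂/(k₂−k₁)].
= (0.169/0.352)^(0.352/(0.352−0.169)) = (0.4801)^(1.923) = 0.2438.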